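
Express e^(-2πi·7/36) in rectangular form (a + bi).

ω_36^7 = e^(-2πi·7/36)
= cos(-2π·7/36) + i·sin(-2π·7/36)
= cos(-14π/36) + i·sin(-14π/36)

ω_36^7 = cos(-14π/36) + i·sin(-14π/36) = 0.3420-0.9397i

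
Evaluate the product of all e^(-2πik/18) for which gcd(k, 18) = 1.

The primitive 18th roots of unity are ω_18^k for k coprime to 18: k ∈ {1, 5, 7, 11, 13, 17}
Their product equals the constant term of the cyclotomic polynomial Φ_18(x) up to sign.
For n ≥ 3, the product of all primitive nth roots of unity is 1. (For n=1 it is 1; for n=2 it is -1.)

1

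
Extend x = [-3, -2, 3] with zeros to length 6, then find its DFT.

Original 3-point DFT: [-2, -3.5000+4.3301i, -3.5000-4.3301i]
Zero-padded 6-point DFT provides frequency interpolation.

DFT_6([x, 0, ...]) = [-2, -5.5000-0.8660i, -3.5000+4.3301i, 2, -3.5000-4.3301i, -5.5000+0.8660i]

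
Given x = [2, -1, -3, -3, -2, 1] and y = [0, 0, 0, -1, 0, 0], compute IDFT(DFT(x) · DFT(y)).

(x ⊛ y)[n] = Σ(m=0 to 5) x[m] · y[(n-m) mod 6]

Computing each output sample:
(x ⊛ y)[0] = 3
(x ⊛ y)[1] = 2
(x ⊛ y)[2] = -1
(x ⊛ y)[3] = -2
(x ⊛ y)[4] = 1
(x ⊛ y)[5] = 3

x ⊛ y = [3, 2, -1, -2, 1, 3]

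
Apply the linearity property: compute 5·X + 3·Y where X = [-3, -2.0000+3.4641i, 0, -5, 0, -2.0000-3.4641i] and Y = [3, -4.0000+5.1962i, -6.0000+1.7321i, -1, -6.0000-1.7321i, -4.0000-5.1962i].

By linearity: DFT(5x + 3y) = 5·DFT(x) + 3·DFT(y)
= 5·[-3, -2.0000+3.4641i, 0, -5, 0, -2.0000-3.4641i] + 3·[3, -4.0000+5.1962i, -6.0000+1.7321i, -1, -6.0000-1.7321i, -4.0000-5.1962i]

Computing element-wise:
Z[0] = 5·(-3) + 3·(3) = -6
Z[1] = 5·(-2.0000+3.4641i) + 3·(-4.0000+5.1962i) = -22.0000+32.9091i
Z[2] = 5·(0) + 3·(-6.0000+1.7321i) = -18.0000+5.1963i
Z[3] = 5·(-5) + 3·(-1) = -28
Z[4] = 5·(0) + 3·(-6.0000-1.7321i) = -18.0000-5.1963i
Z[5] = 5·(-2.0000-3.4641i) + 3·(-4.0000-5.1962i) = -22.0000-32.9091i

DFT(5x + 3y) = 5·X + 3·Y = [-6, -22.0000+32.9091i, -18.0000+5.1963i, -28, -18.0000-5.1963i, -22.0000-32.9091i]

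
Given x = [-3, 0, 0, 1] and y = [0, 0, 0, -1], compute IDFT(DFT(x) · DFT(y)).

(x ⊛ y)[n] = Σ(m=0 to 3) x[m] · y[(n-m) mod 4]

Computing each output sample:
(x ⊛ y)[0] = 0
(x ⊛ y)[1] = 0
(x ⊛ y)[2] = -1
(x ⊛ y)[3] = 3

x ⊛ y = [0, 0, -1, 3]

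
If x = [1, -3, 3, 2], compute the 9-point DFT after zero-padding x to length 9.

Original 4-point DFT: [3, -2+5i, 5, -2-5i]
Zero-padded 9-point DFT provides frequency interpolation.

DFT_9([x, 0, ...]) = [3, -1.7772-2.7581i, -3.3400+3.6604i, 3.0000+5.1962i, 5.1172+1.2224i, 5.1172-1.2224i, 3.0000-5.1962i, -3.3400-3.6604i, -1.7772+2.7581i]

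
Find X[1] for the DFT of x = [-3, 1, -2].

X[1] = Σ(n=0 to 2) x[n] · ω_3^(1n) where ω_3 = e^(-2πi/3)
= (-3)·ω_3^0 + (1)·ω_3^1 + (-2)·ω_3^2

X[1] = -2.5000-2.5981i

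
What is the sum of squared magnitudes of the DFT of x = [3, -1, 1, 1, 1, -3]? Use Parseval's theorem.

Parseval: Σ|x[n]|² = (1/N)Σ|X[k]|², so Σ|X[k]|² = N·Σ|x[n]|² = 6·22.0000

Σ|X[k]|² = N·Σ|x[n]|² = 6·22.0000 = 132.0000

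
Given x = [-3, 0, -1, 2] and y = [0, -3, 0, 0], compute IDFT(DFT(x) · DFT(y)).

(x ⊛ y)[n] = Σ(m=0 to 3) x[m] · y[(n-m) mod 4]

Computing each output sample:
(x ⊛ y)[0] = -6
(x ⊛ y)[1] = 9
(x ⊛ y)[2] = 0
(x ⊛ y)[3] = 3

x ⊛ y = [-6, 9, 0, 3]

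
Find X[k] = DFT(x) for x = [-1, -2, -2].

X[k] = Σ(n=0 to 2) x[n] · ω_3^(nk)
where ω_3 = e^(-2πi/3)

Computing each X[k]:
X[0] = -5
X[1] = 1
X[2] = 1

X = [-5, 1, 1]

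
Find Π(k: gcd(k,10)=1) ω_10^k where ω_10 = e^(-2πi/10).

The primitive 10th roots of unity are ω_10^k for k coprime to 10: k ∈ {1, 3, 7, 9}
Their product equals the constant term of the cyclotomic polynomial Φ_10(x) up to sign.
For n ≥ 3, the product of all primitive nth roots of unity is 1. (For n=1 it is 1; for n=2 it is -1.)

1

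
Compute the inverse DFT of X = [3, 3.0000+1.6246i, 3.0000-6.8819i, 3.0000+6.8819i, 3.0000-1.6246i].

x[n] = (1/5) Σ(k=0 to 4) X[k] · e^(2πikn/5)

Computing each x[n]:
x[0] = 3
x[1] = 1
x[2] = -3
x[3] = 3
x[4] = -1

x = [3, 1, -3, 3, -1]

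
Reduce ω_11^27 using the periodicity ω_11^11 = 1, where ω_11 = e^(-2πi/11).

Since ω_11^11 = 1, powers reduce modulo 11.
27 mod 11 = 5
So ω_11^27 = ω_11^5 = e^(-2πi·5/11)

ω_11^27 = ω_11^5 = -0.9595-0.2817i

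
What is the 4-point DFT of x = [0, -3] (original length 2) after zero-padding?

Original 2-point DFT: [-3, 3]
Zero-padded 4-point DFT provides frequency interpolation.

DFT_4([x, 0, ...]) = [-3, 3i, 3, -3i]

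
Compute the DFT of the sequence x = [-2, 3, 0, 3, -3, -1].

X[k] = Σ(n=0 to 5) x[n] · ω_6^(nk)
where ω_6 = e^(-2πi/6)

Computing each X[k]:
X[0] = 0
X[1] = -2.5000-6.0622i
X[2] = 1.5000-0.8660i
X[3] = -10
X[4] = 1.5000+0.8660i
X[5] = -2.5000+6.0622i

X = [0, -2.5000-6.0622i, 1.5000-0.8660i, -10, 1.5000+0.8660i, -2.5000+6.0622i]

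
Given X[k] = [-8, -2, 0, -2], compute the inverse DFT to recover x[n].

x[n] = (1/4) Σ(k=0 to 3) X[k] · e^(2πikn/4)

Computing each x[n]:
x[0] = -3
x[1] = -2
x[2] = -1
x[3] = -2

x = [-3, -2, -1, -2]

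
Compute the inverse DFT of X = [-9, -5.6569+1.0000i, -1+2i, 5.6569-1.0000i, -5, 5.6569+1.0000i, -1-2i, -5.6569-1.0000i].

x[n] = (1/8) Σ(k=0 to 7) X[k] · e^(2πikn/8)

Computing each x[n]:
x[0] = -2
x[1] = -3
x[2] = -2
x[3] = 2
x[4] = -2
x[5] = 1
x[6] = -1
x[7] = -2

x = [-2, -3, -2, 2, -2, 1, -1, -2]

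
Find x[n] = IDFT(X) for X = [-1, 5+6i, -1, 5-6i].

x[n] = (1/4) Σ(k=0 to 3) X[k] · e^(2πikn/4)

Computing each x[n]:
x[0] = 2
x[1] = -3
x[2] = -3
x[3] = 3

x = [2, -3, -3, 3]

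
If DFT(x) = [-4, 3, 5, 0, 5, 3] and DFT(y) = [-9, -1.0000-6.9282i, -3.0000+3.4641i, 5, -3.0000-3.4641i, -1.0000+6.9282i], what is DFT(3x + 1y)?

By linearity: DFT(3x + 1y) = 3·DFT(x) + 1·DFT(y)
= 3·[-4, 3, 5, 0, 5, 3] + 1·[-9, -1.0000-6.9282i, -3.0000+3.4641i, 5, -3.0000-3.4641i, -1.0000+6.9282i]

Computing element-wise:
Z[0] = 3·(-4) + 1·(-9) = -21
Z[1] = 3·(3) + 1·(-1.0000-6.9282i) = 8.0000-6.9282i
Z[2] = 3·(5) + 1·(-3.0000+3.4641i) = 12.0000+3.4641i
Z[3] = 3·(0) + 1·(5) = 5
Z[4] = 3·(5) + 1·(-3.0000-3.4641i) = 12.0000-3.4641i
Z[5] = 3·(3) + 1·(-1.0000+6.9282i) = 8.0000+6.9282i

DFT(3x + 1y) = 3·X + 1·Y = [-21, 8.0000-6.9282i, 12.0000+3.4641i, 5, 12.0000-3.4641i, 8.0000+6.9282i]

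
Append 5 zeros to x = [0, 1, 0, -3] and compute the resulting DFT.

Original 4-point DFT: [-2, -4i, 2, 4i]
Zero-padded 9-point DFT provides frequency interpolation.

DFT_9([x, 0, ...]) = [-2, 2.2660+1.9553i, 1.6736-3.5829i, -3.5000-0.8660i, 0.5603+2.2561i, 0.5603-2.2561i, -3.5000+0.8660i, 1.6736+3.5829i, 2.2660-1.9553i]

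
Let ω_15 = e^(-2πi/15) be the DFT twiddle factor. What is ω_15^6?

ω_15^6 = e^(-2πi·6/15)
= cos(-2π·6/15) + i·sin(-2π·6/15)
= cos(-12π/15) + i·sin(-12π/15)

ω_15^6 = cos(-12π/15) + i·sin(-12π/15) = -0.8090-0.5878i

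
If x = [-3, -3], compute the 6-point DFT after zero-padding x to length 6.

Original 2-point DFT: [-6, 0]
Zero-padded 6-point DFT provides frequency interpolation.

DFT_6([x, 0, ...]) = [-6, -4.5000+2.5981i, -1.5000+2.5981i, 0, -1.5000-2.5981i, -4.5000-2.5981i]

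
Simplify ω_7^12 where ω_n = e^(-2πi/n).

Since ω_7^7 = 1, powers reduce modulo 7.
12 mod 7 = 5
So ω_7^12 = ω_7^5 = e^(-2πi·5/7)

ω_7^12 = ω_7^5 = -0.2225+0.9749i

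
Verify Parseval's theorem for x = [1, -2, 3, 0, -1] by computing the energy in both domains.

Time domain:
Σ|x[n]|² = |1|² + |-2|² + |3|² + |0|² + |-1|² = 15.0000

Frequency domain:
(1/5)Σ|X[k]|² = (1/5)(|1|² + |-2.3541-0.8123i|² + |4.3541+3.4410i|² + |4.3541-3.4410i|² + |-2.3541+0.8123i|²) = (1/5)·75.0000 = 15.0000

Both sides agree, confirming Parseval's theorem.

Σ|x[n]|² = (1/N)Σ|X[k]|² = 15.0000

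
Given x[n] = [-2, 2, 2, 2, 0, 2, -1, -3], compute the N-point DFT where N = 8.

X[k] = Σ(n=0 to 7) x[n] · ω_8^(nk)
where ω_8 = e^(-2πi/8)

Computing each X[k]:
X[0] = 2
X[1] = -5.5355-6.5355i
X[2] = -3-5i
X[3] = 1.5355-0.5355i
X[4] = -4
X[5] = 1.5355+0.5355i
X[6] = -3+5i
X[7] = -5.5355+6.5355i

X = [2, -5.5355-6.5355i, -3-5i, 1.5355-0.5355i, -4, 1.5355+0.5355i, -3+5i, -5.5355+6.5355i]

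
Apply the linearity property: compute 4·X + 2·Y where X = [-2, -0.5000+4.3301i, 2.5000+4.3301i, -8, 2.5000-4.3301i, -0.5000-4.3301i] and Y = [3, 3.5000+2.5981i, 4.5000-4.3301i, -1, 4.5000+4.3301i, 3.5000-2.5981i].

By linearity: DFT(4x + 2y) = 4·DFT(x) + 2·DFT(y)
= 4·[-2, -0.5000+4.3301i, 2.5000+4.3301i, -8, 2.5000-4.3301i, -0.5000-4.3301i] + 2·[3, 3.5000+2.5981i, 4.5000-4.3301i, -1, 4.5000+4.3301i, 3.5000-2.5981i]

Computing element-wise:
Z[0] = 4·(-2) + 2·(3) = -2
Z[1] = 4·(-0.5000+4.3301i) + 2·(3.5000+2.5981i) = 5.0000+22.5166i
Z[2] = 4·(2.5000+4.3301i) + 2·(4.5000-4.3301i) = 19.0000+8.6602i
Z[3] = 4·(-8) + 2·(-1) = -34
Z[4] = 4·(2.5000-4.3301i) + 2·(4.5000+4.3301i) = 19.0000-8.6602i
Z[5] = 4·(-0.5000-4.3301i) + 2·(3.5000-2.5981i) = 5.0000-22.5166i

DFT(4x + 2y) = 4·X + 2·Y = [-2, 5.0000+22.5166i, 19.0000+8.6602i, -34, 19.0000-8.6602i, 5.0000-22.5166i]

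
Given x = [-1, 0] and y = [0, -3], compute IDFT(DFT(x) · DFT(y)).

(x ⊛ y)[n] = Σ(m=0 to 1) x[m] · y[(n-m) mod 2]

Computing each output sample:
(x ⊛ y)[0] = 0
(x ⊛ y)[1] = 3

x ⊛ y = [0, 3]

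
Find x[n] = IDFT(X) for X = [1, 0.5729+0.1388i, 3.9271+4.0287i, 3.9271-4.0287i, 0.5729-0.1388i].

x[n] = (1/5) Σ(k=0 to 4) X[k] · e^(2πikn/5)

Computing each x[n]:
x[0] = 2
x[1] = -2
x[2] = 2
x[3] = -1
x[4] = 0

x = [2, -2, 2, -1, 0]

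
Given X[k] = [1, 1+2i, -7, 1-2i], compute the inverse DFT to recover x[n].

x[n] = (1/4) Σ(k=0 to 3) X[k] · e^(2πikn/4)

Computing each x[n]:
x[0] = -1
x[1] = 1
x[2] = -2
x[3] = 3

x = [-1, 1, -2, 3]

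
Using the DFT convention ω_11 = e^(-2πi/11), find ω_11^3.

ω_11^3 = e^(-2πi·3/11)
= cos(-2π·3/11) + i·sin(-2π·3/11)
= cos(-6π/11) + i·sin(-6π/11)

ω_11^3 = cos(-6π/11) + i·sin(-6π/11) = -0.1423-0.9898i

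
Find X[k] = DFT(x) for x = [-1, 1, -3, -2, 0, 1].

X[k] = Σ(n=0 to 5) x[n] · ω_6^(nk)
where ω_6 = e^(-2πi/6)

Computing each X[k]:
X[0] = -4
X[1] = 3.5000+2.5981i
X[2] = -2.5000-2.5981i
X[3] = -4
X[4] = -2.5000+2.5981i
X[5] = 3.5000-2.5981i

X = [-4, 3.5000+2.5981i, -2.5000-2.5981i, -4, -2.5000+2.5981i, 3.5000-2.5981i]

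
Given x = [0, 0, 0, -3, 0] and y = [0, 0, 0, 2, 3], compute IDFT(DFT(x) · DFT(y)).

(x ⊛ y)[n] = Σ(m=0 to 4) x[m] · y[(n-m) mod 5]

Computing each output sample:
(x ⊛ y)[0] = 0
(x ⊛ y)[1] = -6
(x ⊛ y)[2] = -9
(x ⊛ y)[3] = 0
(x ⊛ y)[4] = 0

x ⊛ y = [0, -6, -9, 0, 0]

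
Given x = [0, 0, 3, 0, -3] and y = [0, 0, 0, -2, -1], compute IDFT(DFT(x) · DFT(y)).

(x ⊛ y)[n] = Σ(m=0 to 4) x[m] · y[(n-m) mod 5]

Computing each output sample:
(x ⊛ y)[0] = -6
(x ⊛ y)[1] = -3
(x ⊛ y)[2] = 6
(x ⊛ y)[3] = 3
(x ⊛ y)[4] = 0

x ⊛ y = [-6, -3, 6, 3, 0]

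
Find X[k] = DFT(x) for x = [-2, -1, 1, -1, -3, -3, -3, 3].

X[k] = Σ(n=0 to 7) x[n] · ω_8^(nk)
where ω_8 = e^(-2πi/8)

Computing each X[k]:
X[0] = -9
X[1] = 5.2426-2.5858i
X[2] = -3+6i
X[3] = -3.2426+5.4142i
X[4] = -5
X[5] = -3.2426-5.4142i
X[6] = -3-6i
X[7] = 5.2426+2.5858i

X = [-9, 5.2426-2.5858i, -3+6i, -3.2426+5.4142i, -5, -3.2426-5.4142i, -3-6i, 5.2426+2.5858i]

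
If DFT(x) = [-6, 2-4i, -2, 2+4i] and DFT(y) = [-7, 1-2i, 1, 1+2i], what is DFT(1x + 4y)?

By linearity: DFT(1x + 4y) = 1·DFT(x) + 4·DFT(y)
= 1·[-6, 2-4i, -2, 2+4i] + 4·[-7, 1-2i, 1, 1+2i]

Computing element-wise:
Z[0] = 1·(-6) + 4·(-7) = -34
Z[1] = 1·(2-4i) + 4·(1-2i) = 6-12i
Z[2] = 1·(-2) + 4·(1) = 2
Z[3] = 1·(2+4i) + 4·(1+2i) = 6+12i

DFT(1x + 4y) = 1·X + 4·Y = [-34, 6-12i, 2, 6+12i]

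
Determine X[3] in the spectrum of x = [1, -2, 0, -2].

X[3] = Σ(n=0 to 3) x[n] · ω_4^(3n) where ω_4 = e^(-2πi/4)
= (1)·ω_4^0 + (-2)·ω_4^3 + (0)·ω_4^6 + (-2)·ω_4^9

X[3] = 1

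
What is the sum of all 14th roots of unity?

Sum of all nth roots of unity equals 0 for n > 1 (geometric series with r ≠ 1).

0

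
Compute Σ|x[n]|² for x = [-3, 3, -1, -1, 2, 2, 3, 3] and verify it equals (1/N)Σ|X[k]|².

Time domain:
Σ|x[n]|² = |-3|² + |3|² + |-1|² + |-1|² + |2|² + |2|² + |3|² + |3|² = 46.0000

Frequency domain:
(1/8)Σ|X[k]|² = (1/8)(|8|² + |-1.4645+6.1213i|² + |-3-3i|² + |-8.5355-1.8787i|² + |-6|² + |-8.5355+1.8787i|² + |-3+3i|² + |-1.4645-6.1213i|²) = (1/8)·368.0000 = 46.0000

Both sides agree, confirming Parseval's theorem.

Σ|x[n]|² = (1/N)Σ|X[k]|² = 46.0000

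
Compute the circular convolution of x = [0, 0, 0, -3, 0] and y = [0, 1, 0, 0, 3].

(x ⊛ y)[n] = Σ(m=0 to 4) x[m] · y[(n-m) mod 5]

Computing each output sample:
(x ⊛ y)[0] = 0
(x ⊛ y)[1] = 0
(x ⊛ y)[2] = -9
(x ⊛ y)[3] = 0
(x ⊛ y)[4] = -3

x ⊛ y = [0, 0, -9, 0, -3]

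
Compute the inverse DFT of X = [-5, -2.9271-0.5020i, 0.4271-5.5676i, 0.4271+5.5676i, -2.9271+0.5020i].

x[n] = (1/5) Σ(k=0 to 4) X[k] · e^(2πikn/5)

Computing each x[n]:
x[0] = -2
x[1] = 0
x[2] = -2
x[3] = 2
x[4] = -3

x = [-2, 0, -2, 2, -3]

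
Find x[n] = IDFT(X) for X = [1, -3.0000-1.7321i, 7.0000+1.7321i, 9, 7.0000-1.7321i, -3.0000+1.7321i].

x[n] = (1/6) Σ(k=0 to 5) X[k] · e^(2πikn/6)

Computing each x[n]:
x[0] = 3
x[1] = -3
x[2] = 2
x[3] = 2
x[4] = 0
x[5] = -3

x = [3, -3, 2, 2, 0, -3]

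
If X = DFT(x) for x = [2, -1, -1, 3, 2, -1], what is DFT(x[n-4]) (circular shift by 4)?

Time shift by 4: X_shifted[k] = ω_6^(4k) · X[k]
Shifted x = [-1, 3, 2, -1, 2, -1]

DFT(x[n-4]) = [4, -1.0000-3.4641i, -5.0000-3.4641i, 2, -5.0000+3.4641i, -1.0000+3.4641i]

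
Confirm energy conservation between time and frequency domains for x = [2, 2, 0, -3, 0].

Time domain:
Σ|x[n]|² = |2|² + |2|² + |0|² + |-3|² + |0|² = 17.0000

Frequency domain:
(1/5)Σ|X[k]|² = (1/5)(|1|² + |5.0451-3.6655i|² + |-0.5451+1.6776i|² + |-0.5451-1.6776i|² + |5.0451+3.6655i|²) = (1/5)·85.0000 = 17.0000

Both sides agree, confirming Parseval's theorem.

Σ|x[n]|² = (1/N)Σ|X[k]|² = 17.0000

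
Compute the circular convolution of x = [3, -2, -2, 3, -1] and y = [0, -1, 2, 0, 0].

(x ⊛ y)[n] = Σ(m=0 to 4) x[m] · y[(n-m) mod 5]

Computing each output sample:
(x ⊛ y)[0] = 7
(x ⊛ y)[1] = -5
(x ⊛ y)[2] = 8
(x ⊛ y)[3] = -2
(x ⊛ y)[4] = -7

x ⊛ y = [7, -5, 8, -2, -7]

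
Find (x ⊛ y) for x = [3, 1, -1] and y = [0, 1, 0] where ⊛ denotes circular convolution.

(x ⊛ y)[n] = Σ(m=0 to 2) x[m] · y[(n-m) mod 3]

Computing each output sample:
(x ⊛ y)[0] = -1
(x ⊛ y)[1] = 3
(x ⊛ y)[2] = 1

x ⊛ y = [-1, 3, 1]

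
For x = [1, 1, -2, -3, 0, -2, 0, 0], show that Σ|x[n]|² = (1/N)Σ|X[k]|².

Time domain:
Σ|x[n]|² = |1|² + |1|² + |-2|² + |-3|² + |0|² + |-2|² + |0|² + |0|² = 19.0000

Frequency domain:
(1/8)Σ|X[k]|² = (1/8)(|-5|² + |5.2426+2.0000i|² + |3-2i|² + |-3.2426-2.0000i|² + |3|² + |-3.2426+2.0000i|² + |3+2i|² + |5.2426-2.0000i|²) = (1/8)·152.0000 = 19.0000

Both sides agree, confirming Parseval's theorem.

Σ|x[n]|² = (1/N)Σ|X[k]|² = 19.0000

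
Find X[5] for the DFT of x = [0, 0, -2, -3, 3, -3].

X[5] = Σ(n=0 to 5) x[n] · ω_6^(5n) where ω_6 = e^(-2πi/6)
= (0)·ω_6^0 + (0)·ω_6^5 + (-2)·ω_6^10 + (-3)·ω_6^15 + (3)·ω_6^20 + (-3)·ω_6^25

X[5] = 1.0000-1.7321i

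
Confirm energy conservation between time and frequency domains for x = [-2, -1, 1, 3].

Time domain:
Σ|x[n]|² = |-2|² + |-1|² + |1|² + |3|² = 15.0000

Frequency domain:
(1/4)Σ|X[k]|² = (1/4)(|1|² + |-3+4i|² + |-3|² + |-3-4i|²) = (1/4)·60.0000 = 15.0000

Both sides agree, confirming Parseval's theorem.

Σ|x[n]|² = (1/N)Σ|X[k]|² = 15.0000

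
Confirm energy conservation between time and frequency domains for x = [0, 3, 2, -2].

Time domain:
Σ|x[n]|² = |0|² + |3|² + |2|² + |-2|² = 17.0000

Frequency domain:
(1/4)Σ|X[k]|² = (1/4)(|3|² + |-2-5i|² + |1|² + |-2+5i|²) = (1/4)·68.0000 = 17.0000

Both sides agree, confirming Parseval's theorem.

Σ|x[n]|² = (1/N)Σ|X[k]|² = 17.0000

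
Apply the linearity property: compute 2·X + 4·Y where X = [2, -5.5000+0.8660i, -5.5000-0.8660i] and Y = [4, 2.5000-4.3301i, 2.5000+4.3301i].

By linearity: DFT(2x + 4y) = 2·DFT(x) + 4·DFT(y)
= 2·[2, -5.5000+0.8660i, -5.5000-0.8660i] + 4·[4, 2.5000-4.3301i, 2.5000+4.3301i]

Computing element-wise:
Z[0] = 2·(2) + 4·(4) = 20
Z[1] = 2·(-5.5000+0.8660i) + 4·(2.5000-4.3301i) = -1.0000-15.5884i
Z[2] = 2·(-5.5000-0.8660i) + 4·(2.5000+4.3301i) = -1.0000+15.5884i

DFT(2x + 4y) = 2·X + 4·Y = [20, -1.0000-15.5884i, -1.0000+15.5884i]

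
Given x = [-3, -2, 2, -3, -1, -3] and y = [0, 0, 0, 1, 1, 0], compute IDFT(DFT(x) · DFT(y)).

(x ⊛ y)[n] = Σ(m=0 to 5) x[m] · y[(n-m) mod 6]

Computing each output sample:
(x ⊛ y)[0] = -1
(x ⊛ y)[1] = -4
(x ⊛ y)[2] = -4
(x ⊛ y)[3] = -6
(x ⊛ y)[4] = -5
(x ⊛ y)[5] = 0

x ⊛ y = [-1, -4, -4, -6, -5, 0]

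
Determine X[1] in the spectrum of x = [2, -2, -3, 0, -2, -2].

X[1] = Σ(n=0 to 5) x[n] · ω_6^(1n) where ω_6 = e^(-2πi/6)
= (2)·ω_6^0 + (-2)·ω_6^1 + (-3)·ω_6^2 + (0)·ω_6^3 + (-2)·ω_6^4 + (-2)·ω_6^5

X[1] = 2.5000+0.8660i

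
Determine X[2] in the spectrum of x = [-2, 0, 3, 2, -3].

X[2] = Σ(n=0 to 4) x[n] · ω_5^(2n) where ω_5 = e^(-2πi/5)
= (-2)·ω_5^0 + (0)·ω_5^2 + (3)·ω_5^4 + (2)·ω_5^6 + (-3)·ω_5^8

X[2] = 1.9721-0.8123i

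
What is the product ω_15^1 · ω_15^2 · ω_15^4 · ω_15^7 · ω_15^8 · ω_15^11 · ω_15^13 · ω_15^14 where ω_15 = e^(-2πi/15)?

The primitive 15th roots of unity are ω_15^k for k coprime to 15: k ∈ {1, 2, 4, 7, 8, 11, 13, 14}
Their product equals the constant term of the cyclotomic polynomial Φ_15(x) up to sign.
For n ≥ 3, the product of all primitive nth roots of unity is 1. (For n=1 it is 1; for n=2 it is -1.)

1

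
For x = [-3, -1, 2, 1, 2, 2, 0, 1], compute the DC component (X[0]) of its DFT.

X[0] = Σ(n=0 to 7) x[n] · ω_8^0 = Σ x[n]
= (-3) + (-1) + (2) + (1) + (2) + (2) + (0) + (1)

X[0] = 4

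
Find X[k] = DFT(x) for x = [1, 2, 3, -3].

X[k] = Σ(n=0 to 3) x[n] · ω_4^(nk)
where ω_4 = e^(-2πi/4)

Computing each X[k]:
X[0] = 3
X[1] = -2-5i
X[2] = 5
X[3] = -2+5i

X = [3, -2-5i, 5, -2+5i]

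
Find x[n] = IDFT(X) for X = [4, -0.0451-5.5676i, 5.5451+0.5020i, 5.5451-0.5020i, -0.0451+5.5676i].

x[n] = (1/5) Σ(k=0 to 4) X[k] · e^(2πikn/5)

Computing each x[n]:
x[0] = 3
x[1] = 1
x[2] = 3
x[3] = 0
x[4] = -3

x = [3, 1, 3, 0, -3]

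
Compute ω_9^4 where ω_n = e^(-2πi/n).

ω_9^4 = e^(-2πi·4/9)
= cos(-2π·4/9) + i·sin(-2π·4/9)
= cos(-8π/9) + i·sin(-8π/9)

ω_9^4 = cos(-8π/9) + i·sin(-8π/9) = -0.9397-0.3420i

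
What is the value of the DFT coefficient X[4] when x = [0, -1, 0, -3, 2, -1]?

X[4] = Σ(n=0 to 5) x[n] · ω_6^(4n) where ω_6 = e^(-2πi/6)
= (0)·ω_6^0 + (-1)·ω_6^4 + (0)·ω_6^8 + (-3)·ω_6^12 + (2)·ω_6^16 + (-1)·ω_6^20

X[4] = -3.0000+1.7321i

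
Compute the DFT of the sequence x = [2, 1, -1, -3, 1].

X[k] = Σ(n=0 to 4) x[n] · ω_5^(nk)
where ω_5 = e^(-2πi/5)

Computing each X[k]:
X[0] = 0
X[1] = 5.8541-1.1756i
X[2] = -0.8541+1.9021i
X[3] = -0.8541-1.9021i
X[4] = 5.8541+1.1756i

X = [0, 5.8541-1.1756i, -0.8541+1.9021i, -0.8541-1.9021i, 5.8541+1.1756i]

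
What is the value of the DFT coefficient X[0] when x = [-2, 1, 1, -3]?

X[0] = Σ(n=0 to 3) x[n] · ω_4^0 = Σ x[n]
= (-2) + (1) + (1) + (-3)

X[0] = -3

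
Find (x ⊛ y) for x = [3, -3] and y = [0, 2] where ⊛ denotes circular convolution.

(x ⊛ y)[n] = Σ(m=0 to 1) x[m] · y[(n-m) mod 2]

Computing each output sample:
(x ⊛ y)[0] = -6
(x ⊛ y)[1] = 6

x ⊛ y = [-6, 6]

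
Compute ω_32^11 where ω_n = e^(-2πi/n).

ω_32^11 = e^(-2πi·11/32)
= cos(-2π·11/32) + i·sin(-2π·11/32)
= cos(-22π/32) + i·sin(-22π/32)

ω_32^11 = cos(-22π/32) + i·sin(-22π/32) = -0.5556-0.8315i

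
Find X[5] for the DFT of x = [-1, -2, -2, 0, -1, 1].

X[5] = Σ(n=0 to 5) x[n] · ω_6^(5n) where ω_6 = e^(-2πi/6)
= (-1)·ω_6^0 + (-2)·ω_6^5 + (-2)·ω_6^10 + (0)·ω_6^15 + (-1)·ω_6^20 + (1)·ω_6^25

X[5] = -3.4641i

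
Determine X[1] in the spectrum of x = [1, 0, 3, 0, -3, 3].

X[1] = Σ(n=0 to 5) x[n] · ω_6^(1n) where ω_6 = e^(-2πi/6)
= (1)·ω_6^0 + (0)·ω_6^1 + (3)·ω_6^2 + (0)·ω_6^3 + (-3)·ω_6^4 + (3)·ω_6^5

X[1] = 2.5000-2.5981i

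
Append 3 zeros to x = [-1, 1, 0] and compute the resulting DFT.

Original 3-point DFT: [0, -1.5000-0.8660i, -1.5000+0.8660i]
Zero-padded 6-point DFT provides frequency interpolation.

DFT_6([x, 0, ...]) = [0, -0.5000-0.8660i, -1.5000-0.8660i, -2, -1.5000+0.8660i, -0.5000+0.8660i]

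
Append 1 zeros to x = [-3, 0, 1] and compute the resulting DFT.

Original 3-point DFT: [-2, -3.5000+0.8660i, -3.5000-0.8660i]
Zero-padded 4-point DFT provides frequency interpolation.

DFT_4([x, 0, ...]) = [-2, -4, -2, -4]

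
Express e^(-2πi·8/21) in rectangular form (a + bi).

ω_21^8 = e^(-2πi·8/21)
= cos(-2π·8/21) + i·sin(-2π·8/21)
= cos(-16π/21) + i·sin(-16π/21)

ω_21^8 = cos(-16π/21) + i·sin(-16π/21) = -0.7331-0.6802i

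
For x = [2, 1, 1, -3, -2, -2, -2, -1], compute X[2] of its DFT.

X[2] = Σ(n=0 to 7) x[n] · ω_8^(2n) where ω_8 = e^(-2πi/8)
= (2)·ω_8^0 + (1)·ω_8^2 + (1)·ω_8^4 + (-3)·ω_8^6 + (-2)·ω_8^8 + (-2)·ω_8^10 + (-2)·ω_8^12 + (-1)·ω_8^14

X[2] = 1-3i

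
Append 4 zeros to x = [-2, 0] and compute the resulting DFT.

Original 2-point DFT: [-2, -2]
Zero-padded 6-point DFT provides frequency interpolation.

DFT_6([x, 0, ...]) = [-2, -2, -2, -2, -2, -2]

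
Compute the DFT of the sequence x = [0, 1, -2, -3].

X[k] = Σ(n=0 to 3) x[n] · ω_4^(nk)
where ω_4 = e^(-2πi/4)

Computing each X[k]:
X[0] = -4
X[1] = 2-4i
X[2] = 0
X[3] = 2+4i

X = [-4, 2-4i, 0, 2+4i]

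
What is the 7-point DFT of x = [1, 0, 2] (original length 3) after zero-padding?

Original 3-point DFT: [3, 1.7321i, -1.7321i]
Zero-padded 7-point DFT provides frequency interpolation.

DFT_7([x, 0, ...]) = [3, 0.5550-1.9499i, -0.8019+0.8678i, 2.2470+1.5637i, 2.2470-1.5637i, -0.8019-0.8678i, 0.5550+1.9499i]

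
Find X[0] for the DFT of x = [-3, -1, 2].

X[0] = Σ(n=0 to 2) x[n] · ω_3^0 = Σ x[n]
= (-3) + (-1) + (2)

X[0] = -2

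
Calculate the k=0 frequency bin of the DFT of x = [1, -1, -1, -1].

X[0] = Σ(n=0 to 3) x[n] · ω_4^0 = Σ x[n]
= (1) + (-1) + (-1) + (-1)

X[0] = -2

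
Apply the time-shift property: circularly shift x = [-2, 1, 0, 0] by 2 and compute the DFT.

Time shift by 2: X_shifted[k] = ω_4^(2k) · X[k]
Shifted x = [0, 0, -2, 1]

DFT(x[n-2]) = [-1, 2+1i, -3, 2-1i]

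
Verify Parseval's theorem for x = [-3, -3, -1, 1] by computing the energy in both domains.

Time domain:
Σ|x[n]|² = |-3|² + |-3|² + |-1|² + |1|² = 20.0000

Frequency domain:
(1/4)Σ|X[k]|² = (1/4)(|-6|² + |-2+4i|² + |-2|² + |-2-4i|²) = (1/4)·80.0000 = 20.0000

Both sides agree, confirming Parseval's theorem.

Σ|x[n]|² = (1/N)Σ|X[k]|² = 20.0000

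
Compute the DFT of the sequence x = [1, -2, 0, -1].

X[k] = Σ(n=0 to 3) x[n] · ω_4^(nk)
where ω_4 = e^(-2πi/4)

Computing each X[k]:
X[0] = -2
X[1] = 1+1i
X[2] = 4
X[3] = 1-1i

X = [-2, 1+1i, 4, 1-1i]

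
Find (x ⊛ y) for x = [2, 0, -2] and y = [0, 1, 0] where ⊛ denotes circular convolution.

(x ⊛ y)[n] = Σ(m=0 to 2) x[m] · y[(n-m) mod 3]

Computing each output sample:
(x ⊛ y)[0] = -2
(x ⊛ y)[1] = 2
(x ⊛ y)[2] = 0

x ⊛ y = [-2, 2, 0]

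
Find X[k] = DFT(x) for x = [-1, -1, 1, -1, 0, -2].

X[k] = Σ(n=0 to 5) x[n] · ω_6^(nk)
where ω_6 = e^(-2πi/6)

Computing each X[k]:
X[0] = -4
X[1] = -2.0000-1.7321i
X[2] = -1
X[3] = 4
X[4] = -1
X[5] = -2.0000+1.7321i

X = [-4, -2.0000-1.7321i, -1, 4, -1, -2.0000+1.7321i]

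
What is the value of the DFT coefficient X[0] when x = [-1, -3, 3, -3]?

X[0] = Σ(n=0 to 3) x[n] · ω_4^0 = Σ x[n]
= (-1) + (-3) + (3) + (-3)

X[0] = -4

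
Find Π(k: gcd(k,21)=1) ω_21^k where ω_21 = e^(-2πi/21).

The primitive 21st roots of unity are ω_21^k for k coprime to 21: k ∈ {1, 2, 4, 5, 8, 10, 11, 13, 16, 17, 19, 20}
Their product equals the constant term of the cyclotomic polynomial Φ_21(x) up to sign.
For n ≥ 3, the product of all primitive nth roots of unity is 1. (For n=1 it is 1; for n=2 it is -1.)

1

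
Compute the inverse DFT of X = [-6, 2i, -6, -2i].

x[n] = (1/4) Σ(k=0 to 3) X[k] · e^(2πikn/4)

Computing each x[n]:
x[0] = -3
x[1] = -1
x[2] = -3
x[3] = 1

x = [-3, -1, -3, 1]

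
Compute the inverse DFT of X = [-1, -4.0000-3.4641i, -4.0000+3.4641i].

x[n] = (1/3) Σ(k=0 to 2) X[k] · e^(2πikn/3)

Computing each x[n]:
x[0] = -3
x[1] = 3
x[2] = -1

x = [-3, 3, -1]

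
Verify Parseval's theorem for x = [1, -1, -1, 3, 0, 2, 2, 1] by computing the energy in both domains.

Time domain:
Σ|x[n]|² = |1|² + |-1|² + |-1|² + |3|² + |0|² + |2|² + |2|² + |1|² = 21.0000

Frequency domain:
(1/8)Σ|X[k]|² = (1/8)(|7|² + |-2.5355+3.7071i|² + |3i|² + |4.5355-2.2929i|² + |-3|² + |4.5355+2.2929i|² + |-3i|² + |-2.5355-3.7071i|²) = (1/8)·168.0000 = 21.0000

Both sides agree, confirming Parseval's theorem.

Σ|x[n]|² = (1/N)Σ|X[k]|² = 21.0000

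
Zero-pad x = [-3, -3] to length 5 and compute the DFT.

Original 2-point DFT: [-6, 0]
Zero-padded 5-point DFT provides frequency interpolation.

DFT_5([x, 0, ...]) = [-6, -3.9271+2.8532i, -0.5729+1.7634i, -0.5729-1.7634i, -3.9271-2.8532i]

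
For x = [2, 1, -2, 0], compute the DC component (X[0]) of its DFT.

X[0] = Σ(n=0 to 3) x[n] · ω_4^0 = Σ x[n]
= (2) + (1) + (-2) + (0)

X[0] = 1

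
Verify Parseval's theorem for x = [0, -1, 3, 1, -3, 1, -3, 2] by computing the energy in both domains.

Time domain:
Σ|x[n]|² = |0|² + |-1|² + |3|² + |1|² + |-3|² + |1|² + |-3|² + |2|² = 34.0000

Frequency domain:
(1/8)Σ|X[k]|² = (1/8)(|0|² + |2.2929-3.8787i|² + |-3+3i|² + |3.7071+8.1213i|² + |-6|² + |3.7071-8.1213i|² + |-3-3i|² + |2.2929+3.8787i|²) = (1/8)·272.0000 = 34.0000

Both sides agree, confirming Parseval's theorem.

Σ|x[n]|² = (1/N)Σ|X[k]|² = 34.0000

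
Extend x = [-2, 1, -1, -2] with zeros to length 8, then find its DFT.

Original 4-point DFT: [-4, -1-3i, -2, -1+3i]
Zero-padded 8-point DFT provides frequency interpolation.

DFT_8([x, 0, ...]) = [-4, 0.1213+1.7071i, -1-3i, -4.1213-0.2929i, -2, -4.1213+0.2929i, -1+3i, 0.1213-1.7071i]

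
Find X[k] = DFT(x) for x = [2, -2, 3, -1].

X[k] = Σ(n=0 to 3) x[n] · ω_4^(nk)
where ω_4 = e^(-2πi/4)

Computing each X[k]:
X[0] = 2
X[1] = -1+1i
X[2] = 8
X[3] = -1-1i

X = [2, -1+1i, 8, -1-1i]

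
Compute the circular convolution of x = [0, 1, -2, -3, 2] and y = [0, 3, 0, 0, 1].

(x ⊛ y)[n] = Σ(m=0 to 4) x[m] · y[(n-m) mod 5]

Computing each output sample:
(x ⊛ y)[0] = 7
(x ⊛ y)[1] = -2
(x ⊛ y)[2] = 0
(x ⊛ y)[3] = -4
(x ⊛ y)[4] = -9

x ⊛ y = [7, -2, 0, -4, -9]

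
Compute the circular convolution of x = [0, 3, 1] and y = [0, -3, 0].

(x ⊛ y)[n] = Σ(m=0 to 2) x[m] · y[(n-m) mod 3]

Computing each output sample:
(x ⊛ y)[0] = -3
(x ⊛ y)[1] = 0
(x ⊛ y)[2] = -9

x ⊛ y = [-3, 0, -9]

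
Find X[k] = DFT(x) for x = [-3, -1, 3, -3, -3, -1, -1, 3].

X[k] = Σ(n=0 to 7) x[n] · ω_8^(nk)
where ω_8 = e^(-2πi/8)

Computing each X[k]:
X[0] = -6
X[1] = 4.2426+0.2426i
X[2] = -8+2i
X[3] = -4.2426+8.2426i
X[4] = -2
X[5] = -4.2426-8.2426i
X[6] = -8-2i
X[7] = 4.2426-0.2426i

X = [-6, 4.2426+0.2426i, -8+2i, -4.2426+8.2426i, -2, -4.2426-8.2426i, -8-2i, 4.2426-0.2426i]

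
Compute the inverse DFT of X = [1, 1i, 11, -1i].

x[n] = (1/4) Σ(k=0 to 3) X[k] · e^(2πikn/4)

Computing each x[n]:
x[0] = 3
x[1] = -3
x[2] = 3
x[3] = -2

x = [3, -3, 3, -2]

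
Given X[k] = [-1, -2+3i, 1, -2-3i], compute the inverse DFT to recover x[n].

x[n] = (1/4) Σ(k=0 to 3) X[k] · e^(2πikn/4)

Computing each x[n]:
x[0] = -1
x[1] = -2
x[2] = 1
x[3] = 1

x = [-1, -2, 1, 1]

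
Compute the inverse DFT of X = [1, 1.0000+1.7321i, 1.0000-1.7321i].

x[n] = (1/3) Σ(k=0 to 2) X[k] · e^(2πikn/3)

Computing each x[n]:
x[0] = 1
x[1] = -1
x[2] = 1

x = [1, -1, 1]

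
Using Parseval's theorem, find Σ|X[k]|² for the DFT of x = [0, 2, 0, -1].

Parseval: Σ|x[n]|² = (1/N)Σ|X[k]|², so Σ|X[k]|² = N·Σ|x[n]|² = 4·5.0000

Σ|X[k]|² = N·Σ|x[n]|² = 4·5.0000 = 20.0000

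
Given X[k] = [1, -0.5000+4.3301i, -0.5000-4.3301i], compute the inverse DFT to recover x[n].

x[n] = (1/3) Σ(k=0 to 2) X[k] · e^(2πikn/3)

Computing each x[n]:
x[0] = 0
x[1] = -2
x[2] = 3

x = [0, -2, 3]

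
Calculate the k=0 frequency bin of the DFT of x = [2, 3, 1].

X[0] = Σ(n=0 to 2) x[n] · ω_3^0 = Σ x[n]
= (2) + (3) + (1)

X[0] = 6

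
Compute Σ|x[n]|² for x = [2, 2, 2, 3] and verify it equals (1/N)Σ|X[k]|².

Time domain:
Σ|x[n]|² = |2|² + |2|² + |2|² + |3|² = 21.0000

Frequency domain:
(1/4)Σ|X[k]|² = (1/4)(|9|² + |1i|² + |-1|² + |-1i|²) = (1/4)·84.0000 = 21.0000

Both sides agree, confirming Parseval's theorem.

Σ|x[n]|² = (1/N)Σ|X[k]|² = 21.0000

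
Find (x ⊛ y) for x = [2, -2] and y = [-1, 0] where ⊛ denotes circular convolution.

(x ⊛ y)[n] = Σ(m=0 to 1) x[m] · y[(n-m) mod 2]

Computing each output sample:
(x ⊛ y)[0] = -2
(x ⊛ y)[1] = 2

x ⊛ y = [-2, 2]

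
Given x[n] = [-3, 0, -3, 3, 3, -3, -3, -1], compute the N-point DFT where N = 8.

X[k] = Σ(n=0 to 7) x[n] · ω_8^(nk)
where ω_8 = e^(-2πi/8)

Computing each X[k]:
X[0] = -7
X[1] = -6.7071-4.9497i
X[2] = 6+5i
X[3] = -5.2929-4.9497i
X[4] = -5
X[5] = -5.2929+4.9497i
X[6] = 6-5i
X[7] = -6.7071+4.9497i

X = [-7, -6.7071-4.9497i, 6+5i, -5.2929-4.9497i, -5, -5.2929+4.9497i, 6-5i, -6.7071+4.9497i]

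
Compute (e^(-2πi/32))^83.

Since ω_32^32 = 1, powers reduce modulo 32.
83 mod 32 = 19
So ω_32^83 = ω_32^19 = e^(-2πi·19/32)

ω_32^83 = ω_32^19 = -0.8315+0.5556i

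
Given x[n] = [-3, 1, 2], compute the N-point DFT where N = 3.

X[k] = Σ(n=0 to 2) x[n] · ω_3^(nk)
where ω_3 = e^(-2πi/3)

Computing each X[k]:
X[0] = 0
X[1] = -4.5000+0.8660i
X[2] = -4.5000-0.8660i

X = [0, -4.5000+0.8660i, -4.5000-0.8660i]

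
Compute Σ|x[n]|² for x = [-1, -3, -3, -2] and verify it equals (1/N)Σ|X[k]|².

Time domain:
Σ|x[n]|² = |-1|² + |-3|² + |-3|² + |-2|² = 23.0000

Frequency domain:
(1/4)Σ|X[k]|² = (1/4)(|-9|² + |2+1i|² + |1|² + |2-1i|²) = (1/4)·92.0000 = 23.0000

Both sides agree, confirming Parseval's theorem.

Σ|x[n]|² = (1/N)Σ|X[k]|² = 23.0000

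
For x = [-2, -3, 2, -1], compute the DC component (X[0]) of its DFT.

X[0] = Σ(n=0 to 3) x[n] · ω_4^0 = Σ x[n]
= (-2) + (-3) + (2) + (-1)

X[0] = -4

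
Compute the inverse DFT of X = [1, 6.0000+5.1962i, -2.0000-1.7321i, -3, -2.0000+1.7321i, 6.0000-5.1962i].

x[n] = (1/6) Σ(k=0 to 5) X[k] · e^(2πikn/6)

Computing each x[n]:
x[0] = 1
x[1] = 1
x[2] = -3
x[3] = -2
x[4] = 1
x[5] = 3

x = [1, 1, -3, -2, 1, 3]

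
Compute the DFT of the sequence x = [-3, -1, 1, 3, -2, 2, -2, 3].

X[k] = Σ(n=0 to 7) x[n] · ω_8^(nk)
where ω_8 = e^(-2πi/8)

Computing each X[k]:
X[0] = 1
X[1] = -3.1213-0.8787i
X[2] = -4+5i
X[3] = 1.1213+5.1213i
X[4] = -13
X[5] = 1.1213-5.1213i
X[6] = -4-5i
X[7] = -3.1213+0.8787i

X = [1, -3.1213-0.8787i, -4+5i, 1.1213+5.1213i, -13, 1.1213-5.1213i, -4-5i, -3.1213+0.8787i]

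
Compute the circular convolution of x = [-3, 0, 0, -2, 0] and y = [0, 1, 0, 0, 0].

(x ⊛ y)[n] = Σ(m=0 to 4) x[m] · y[(n-m) mod 5]

Computing each output sample:
(x ⊛ y)[0] = 0
(x ⊛ y)[1] = -3
(x ⊛ y)[2] = 0
(x ⊛ y)[3] = 0
(x ⊛ y)[4] = -2

x ⊛ y = [0, -3, 0, 0, -2]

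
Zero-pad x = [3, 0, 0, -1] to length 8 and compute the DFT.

Original 4-point DFT: [2, 3-1i, 4, 3+1i]
Zero-padded 8-point DFT provides frequency interpolation.

DFT_8([x, 0, ...]) = [2, 3.7071+0.7071i, 3-1i, 2.2929+0.7071i, 4, 2.2929-0.7071i, 3+1i, 3.7071-0.7071i]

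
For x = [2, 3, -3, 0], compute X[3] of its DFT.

X[3] = Σ(n=0 to 3) x[n] · ω_4^(3n) where ω_4 = e^(-2πi/4)
= (2)·ω_4^0 + (3)·ω_4^3 + (-3)·ω_4^6 + (0)·ω_4^9

X[3] = 5+3i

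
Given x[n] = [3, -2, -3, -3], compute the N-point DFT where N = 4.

X[k] = Σ(n=0 to 3) x[n] · ω_4^(nk)
where ω_4 = e^(-2πi/4)

Computing each X[k]:
X[0] = -5
X[1] = 6-1i
X[2] = 5
X[3] = 6+1i

X = [-5, 6-1i, 5, 6+1i]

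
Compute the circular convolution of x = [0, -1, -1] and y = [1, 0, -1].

(x ⊛ y)[n] = Σ(m=0 to 2) x[m] · y[(n-m) mod 3]

Computing each output sample:
(x ⊛ y)[0] = 1
(x ⊛ y)[1] = 0
(x ⊛ y)[2] = -1

x ⊛ y = [1, 0, -1]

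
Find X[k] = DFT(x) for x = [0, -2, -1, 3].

X[k] = Σ(n=0 to 3) x[n] · ω_4^(nk)
where ω_4 = e^(-2πi/4)

Computing each X[k]:
X[0] = 0
X[1] = 1+5i
X[2] = -2
X[3] = 1-5i

X = [0, 1+5i, -2, 1-5i]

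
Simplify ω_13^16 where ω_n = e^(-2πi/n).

Since ω_13^13 = 1, powers reduce modulo 13.
16 mod 13 = 3
So ω_13^16 = ω_13^3 = e^(-2πi·3/13)

ω_13^16 = ω_13^3 = 0.1205-0.9927i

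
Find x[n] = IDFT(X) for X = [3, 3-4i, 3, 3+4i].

x[n] = (1/4) Σ(k=0 to 3) X[k] · e^(2πikn/4)

Computing each x[n]:
x[0] = 3
x[1] = 2
x[2] = 0
x[3] = -2

x = [3, 2, 0, -2]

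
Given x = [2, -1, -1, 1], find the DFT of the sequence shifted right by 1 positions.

Time shift by 1: X_shifted[k] = ω_4^(1k) · X[k]
Shifted x = [1, 2, -1, -1]

DFT(x[n-1]) = [1, 2-3i, -1, 2+3i]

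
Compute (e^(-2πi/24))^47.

Since ω_24^24 = 1, powers reduce modulo 24.
47 mod 24 = 23
So ω_24^47 = ω_24^23 = e^(-2πi·23/24)

ω_24^47 = ω_24^23 = 0.9659+0.2588i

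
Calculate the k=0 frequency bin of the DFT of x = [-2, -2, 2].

X[0] = Σ(n=0 to 2) x[n] · ω_3^0 = Σ x[n]
= (-2) + (-2) + (2)

X[0] = -2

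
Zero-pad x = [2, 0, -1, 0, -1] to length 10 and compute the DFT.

Original 5-point DFT: [0, 2.5000-0.3633i, 2.5000-1.5388i, 2.5000+1.5388i, 2.5000+0.3633i]
Zero-padded 10-point DFT provides frequency interpolation.

DFT_10([x, 0, ...]) = [0, 2.5000+1.5388i, 2.5000-0.3633i, 2.5000+0.3633i, 2.5000-1.5388i, 0, 2.5000+1.5388i, 2.5000-0.3633i, 2.5000+0.3633i, 2.5000-1.5388i]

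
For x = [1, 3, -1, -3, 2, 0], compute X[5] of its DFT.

X[5] = Σ(n=0 to 5) x[n] · ω_6^(5n) where ω_6 = e^(-2πi/6)
= (1)·ω_6^0 + (3)·ω_6^5 + (-1)·ω_6^10 + (-3)·ω_6^15 + (2)·ω_6^20 + (0)·ω_6^25

X[5] = 5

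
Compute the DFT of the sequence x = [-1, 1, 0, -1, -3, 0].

X[k] = Σ(n=0 to 5) x[n] · ω_6^(nk)
where ω_6 = e^(-2πi/6)

Computing each X[k]:
X[0] = -4
X[1] = 2.0000-3.4641i
X[2] = -1.0000+1.7321i
X[3] = -4
X[4] = -1.0000-1.7321i
X[5] = 2.0000+3.4641i

X = [-4, 2.0000-3.4641i, -1.0000+1.7321i, -4, -1.0000-1.7321i, 2.0000+3.4641i]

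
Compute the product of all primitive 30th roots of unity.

The primitive 30th roots of unity are ω_30^k for k coprime to 30: k ∈ {1, 7, 11, 13, 17, 19, 23, 29}
Their product equals the constant term of the cyclotomic polynomial Φ_30(x) up to sign.
For n ≥ 3, the product of all primitive nth roots of unity is 1. (For n=1 it is 1; for n=2 it is -1.)

1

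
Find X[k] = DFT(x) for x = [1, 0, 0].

X[k] = Σ(n=0 to 2) x[n] · ω_3^(nk)
where ω_3 = e^(-2πi/3)

Computing each X[k]:
X[0] = 1
X[1] = 1
X[2] = 1

X = [1, 1, 1]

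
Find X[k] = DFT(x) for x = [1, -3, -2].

X[k] = Σ(n=0 to 2) x[n] · ω_3^(nk)
where ω_3 = e^(-2πi/3)

Computing each X[k]:
X[0] = -4
X[1] = 3.5000+0.8660i
X[2] = 3.5000-0.8660i

X = [-4, 3.5000+0.8660i, 3.5000-0.8660i]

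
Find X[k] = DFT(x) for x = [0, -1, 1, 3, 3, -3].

X[k] = Σ(n=0 to 5) x[n] · ω_6^(nk)
where ω_6 = e^(-2πi/6)

Computing each X[k]:
X[0] = 3
X[1] = -7
X[2] = 3.0000-3.4641i
X[3] = 5
X[4] = 3.0000+3.4641i
X[5] = -7

X = [3, -7, 3.0000-3.4641i, 5, 3.0000+3.4641i, -7]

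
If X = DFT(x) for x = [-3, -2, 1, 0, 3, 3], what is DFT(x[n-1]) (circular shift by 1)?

Time shift by 1: X_shifted[k] = ω_6^(1k) · X[k]
Shifted x = [3, -3, -2, 1, 0, 3]

DFT(x[n-1]) = [2, 3.0000+6.9282i, 5.0000+3.4641i, 0, 5.0000-3.4641i, 3.0000-6.9282i]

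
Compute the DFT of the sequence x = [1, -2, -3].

X[k] = Σ(n=0 to 2) x[n] · ω_3^(nk)
where ω_3 = e^(-2πi/3)

Computing each X[k]:
X[0] = -4
X[1] = 3.5000-0.8660i
X[2] = 3.5000+0.8660i

X = [-4, 3.5000-0.8660i, 3.5000+0.8660i]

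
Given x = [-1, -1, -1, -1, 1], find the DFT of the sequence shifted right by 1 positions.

Time shift by 1: X_shifted[k] = ω_5^(1k) · X[k]
Shifted x = [1, -1, -1, -1, -1]

DFT(x[n-1]) = [-3, 2, 2, 2, 2]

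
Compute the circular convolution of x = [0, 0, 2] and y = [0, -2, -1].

(x ⊛ y)[n] = Σ(m=0 to 2) x[m] · y[(n-m) mod 3]

Computing each output sample:
(x ⊛ y)[0] = -4
(x ⊛ y)[1] = -2
(x ⊛ y)[2] = 0

x ⊛ y = [-4, -2, 0]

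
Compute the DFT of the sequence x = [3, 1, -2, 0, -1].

X[k] = Σ(n=0 to 4) x[n] · ω_5^(nk)
where ω_5 = e^(-2πi/5)

Computing each X[k]:
X[0] = 1
X[1] = 4.6180-0.7265i
X[2] = 2.3820-3.0777i
X[3] = 2.3820+3.0777i
X[4] = 4.6180+0.7265i

X = [1, 4.6180-0.7265i, 2.3820-3.0777i, 2.3820+3.0777i, 4.6180+0.7265i]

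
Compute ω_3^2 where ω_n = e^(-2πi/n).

ω_3^2 = e^(-2πi·2/3)
= cos(-2π·2/3) + i·sin(-2π·2/3)
= cos(-4π/3) + i·sin(-4π/3)

ω_3^2 = cos(-4π/3) + i·sin(-4π/3) = -0.5000+0.8660i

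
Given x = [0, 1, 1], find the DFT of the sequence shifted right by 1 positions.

Time shift by 1: X_shifted[k] = ω_3^(1k) · X[k]
Shifted x = [1, 0, 1]

DFT(x[n-1]) = [2, 0.5000+0.8660i, 0.5000-0.8660i]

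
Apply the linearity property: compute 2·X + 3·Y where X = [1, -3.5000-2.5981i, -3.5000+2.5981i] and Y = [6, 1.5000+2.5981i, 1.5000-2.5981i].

By linearity: DFT(2x + 3y) = 2·DFT(x) + 3·DFT(y)
= 2·[1, -3.5000-2.5981i, -3.5000+2.5981i] + 3·[6, 1.5000+2.5981i, 1.5000-2.5981i]

Computing element-wise:
Z[0] = 2·(1) + 3·(6) = 20
Z[1] = 2·(-3.5000-2.5981i) + 3·(1.5000+2.5981i) = -2.5000+2.5981i
Z[2] = 2·(-3.5000+2.5981i) + 3·(1.5000-2.5981i) = -2.5000-2.5981i

DFT(2x + 3y) = 2·X + 3·Y = [20, -2.5000+2.5981i, -2.5000-2.5981i]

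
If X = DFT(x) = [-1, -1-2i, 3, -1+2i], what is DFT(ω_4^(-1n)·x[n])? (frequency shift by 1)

Modulation property: DFT(ω_4^(-1n)·x[n]) = X[(k-1) mod 4], so circularly shift X by 1 positions.

X[k-1] = [-1+2i, -1, -1-2i, 3]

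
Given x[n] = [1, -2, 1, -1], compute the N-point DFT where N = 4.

X[k] = Σ(n=0 to 3) x[n] · ω_4^(nk)
where ω_4 = e^(-2πi/4)

Computing each X[k]:
X[0] = -1
X[1] = 1i
X[2] = 5
X[3] = -1i

X = [-1, 1i, 5, -1i]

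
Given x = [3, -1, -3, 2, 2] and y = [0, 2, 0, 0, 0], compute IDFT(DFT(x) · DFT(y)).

(x ⊛ y)[n] = Σ(m=0 to 4) x[m] · y[(n-m) mod 5]

Computing each output sample:
(x ⊛ y)[0] = 4
(x ⊛ y)[1] = 6
(x ⊛ y)[2] = -2
(x ⊛ y)[3] = -6
(x ⊛ y)[4] = 4

x ⊛ y = [4, 6, -2, -6, 4]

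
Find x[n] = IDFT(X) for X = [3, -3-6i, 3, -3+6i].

x[n] = (1/4) Σ(k=0 to 3) X[k] · e^(2πikn/4)

Computing each x[n]:
x[0] = 0
x[1] = 3
x[2] = 3
x[3] = -3

x = [0, 3, 3, -3]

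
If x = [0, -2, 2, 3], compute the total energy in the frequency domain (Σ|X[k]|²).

Parseval: Σ|x[n]|² = (1/N)Σ|X[k]|², so Σ|X[k]|² = N·Σ|x[n]|² = 4·17.0000

Σ|X[k]|² = N·Σ|x[n]|² = 4·17.0000 = 68.0000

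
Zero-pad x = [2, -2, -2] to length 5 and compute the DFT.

Original 3-point DFT: [-2, 4, 4]
Zero-padded 5-point DFT provides frequency interpolation.

DFT_5([x, 0, ...]) = [-2, 3.0000+3.0777i, 3.0000-0.7265i, 3.0000+0.7265i, 3.0000-3.0777i]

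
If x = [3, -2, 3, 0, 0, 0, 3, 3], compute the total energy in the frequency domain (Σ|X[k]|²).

Parseval: Σ|x[n]|² = (1/N)Σ|X[k]|², so Σ|X[k]|² = N·Σ|x[n]|² = 8·40.0000

Σ|X[k]|² = N·Σ|x[n]|² = 8·40.0000 = 320.0000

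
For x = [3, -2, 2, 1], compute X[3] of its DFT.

X[3] = Σ(n=0 to 3) x[n] · ω_4^(3n) where ω_4 = e^(-2πi/4)
= (3)·ω_4^0 + (-2)·ω_4^3 + (2)·ω_4^6 + (1)·ω_4^9

X[3] = 1-3i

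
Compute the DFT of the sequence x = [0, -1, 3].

X[k] = Σ(n=0 to 2) x[n] · ω_3^(nk)
where ω_3 = e^(-2πi/3)

Computing each X[k]:
X[0] = 2
X[1] = -1.0000+3.4641i
X[2] = -1.0000-3.4641i

X = [2, -1.0000+3.4641i, -1.0000-3.4641i]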